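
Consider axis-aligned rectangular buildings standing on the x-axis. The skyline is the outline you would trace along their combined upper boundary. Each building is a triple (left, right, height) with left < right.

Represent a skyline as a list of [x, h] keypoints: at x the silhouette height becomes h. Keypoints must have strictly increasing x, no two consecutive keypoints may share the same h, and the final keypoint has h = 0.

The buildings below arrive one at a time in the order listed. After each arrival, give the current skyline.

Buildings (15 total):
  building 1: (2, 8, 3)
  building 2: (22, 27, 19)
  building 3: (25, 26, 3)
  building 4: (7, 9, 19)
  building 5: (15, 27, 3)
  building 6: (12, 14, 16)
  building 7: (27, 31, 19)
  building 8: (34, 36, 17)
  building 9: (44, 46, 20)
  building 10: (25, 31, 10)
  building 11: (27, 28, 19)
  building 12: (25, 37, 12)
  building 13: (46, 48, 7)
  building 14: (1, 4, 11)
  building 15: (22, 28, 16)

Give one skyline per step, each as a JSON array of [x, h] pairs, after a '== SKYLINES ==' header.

== SKYLINES ==
[[2,3],[8,0]]
[[2,3],[8,0],[22,19],[27,0]]
[[2,3],[8,0],[22,19],[27,0]]
[[2,3],[7,19],[9,0],[22,19],[27,0]]
[[2,3],[7,19],[9,0],[15,3],[22,19],[27,0]]
[[2,3],[7,19],[9,0],[12,16],[14,0],[15,3],[22,19],[27,0]]
[[2,3],[7,19],[9,0],[12,16],[14,0],[15,3],[22,19],[31,0]]
[[2,3],[7,19],[9,0],[12,16],[14,0],[15,3],[22,19],[31,0],[34,17],[36,0]]
[[2,3],[7,19],[9,0],[12,16],[14,0],[15,3],[22,19],[31,0],[34,17],[36,0],[44,20],[46,0]]
[[2,3],[7,19],[9,0],[12,16],[14,0],[15,3],[22,19],[31,0],[34,17],[36,0],[44,20],[46,0]]
[[2,3],[7,19],[9,0],[12,16],[14,0],[15,3],[22,19],[31,0],[34,17],[36,0],[44,20],[46,0]]
[[2,3],[7,19],[9,0],[12,16],[14,0],[15,3],[22,19],[31,12],[34,17],[36,12],[37,0],[44,20],[46,0]]
[[2,3],[7,19],[9,0],[12,16],[14,0],[15,3],[22,19],[31,12],[34,17],[36,12],[37,0],[44,20],[46,7],[48,0]]
[[1,11],[4,3],[7,19],[9,0],[12,16],[14,0],[15,3],[22,19],[31,12],[34,17],[36,12],[37,0],[44,20],[46,7],[48,0]]
[[1,11],[4,3],[7,19],[9,0],[12,16],[14,0],[15,3],[22,19],[31,12],[34,17],[36,12],[37,0],[44,20],[46,7],[48,0]]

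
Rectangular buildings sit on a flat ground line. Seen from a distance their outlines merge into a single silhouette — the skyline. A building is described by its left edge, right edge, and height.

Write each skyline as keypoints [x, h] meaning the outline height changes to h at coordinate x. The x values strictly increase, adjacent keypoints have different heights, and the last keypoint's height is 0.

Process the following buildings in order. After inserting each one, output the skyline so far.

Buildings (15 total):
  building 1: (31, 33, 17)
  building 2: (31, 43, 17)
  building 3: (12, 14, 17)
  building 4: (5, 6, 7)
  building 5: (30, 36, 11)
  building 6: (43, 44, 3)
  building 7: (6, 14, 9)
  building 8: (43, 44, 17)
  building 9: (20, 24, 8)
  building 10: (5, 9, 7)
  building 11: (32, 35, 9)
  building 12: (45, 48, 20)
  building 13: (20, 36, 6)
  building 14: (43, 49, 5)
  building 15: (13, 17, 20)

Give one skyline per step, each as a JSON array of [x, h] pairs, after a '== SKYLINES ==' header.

== SKYLINES ==
[[31,17],[33,0]]
[[31,17],[43,0]]
[[12,17],[14,0],[31,17],[43,0]]
[[5,7],[6,0],[12,17],[14,0],[31,17],[43,0]]
[[5,7],[6,0],[12,17],[14,0],[30,11],[31,17],[43,0]]
[[5,7],[6,0],[12,17],[14,0],[30,11],[31,17],[43,3],[44,0]]
[[5,7],[6,9],[12,17],[14,0],[30,11],[31,17],[43,3],[44,0]]
[[5,7],[6,9],[12,17],[14,0],[30,11],[31,17],[44,0]]
[[5,7],[6,9],[12,17],[14,0],[20,8],[24,0],[30,11],[31,17],[44,0]]
[[5,7],[6,9],[12,17],[14,0],[20,8],[24,0],[30,11],[31,17],[44,0]]
[[5,7],[6,9],[12,17],[14,0],[20,8],[24,0],[30,11],[31,17],[44,0]]
[[5,7],[6,9],[12,17],[14,0],[20,8],[24,0],[30,11],[31,17],[44,0],[45,20],[48,0]]
[[5,7],[6,9],[12,17],[14,0],[20,8],[24,6],[30,11],[31,17],[44,0],[45,20],[48,0]]
[[5,7],[6,9],[12,17],[14,0],[20,8],[24,6],[30,11],[31,17],[44,5],[45,20],[48,5],[49,0]]
[[5,7],[6,9],[12,17],[13,20],[17,0],[20,8],[24,6],[30,11],[31,17],[44,5],[45,20],[48,5],[49,0]]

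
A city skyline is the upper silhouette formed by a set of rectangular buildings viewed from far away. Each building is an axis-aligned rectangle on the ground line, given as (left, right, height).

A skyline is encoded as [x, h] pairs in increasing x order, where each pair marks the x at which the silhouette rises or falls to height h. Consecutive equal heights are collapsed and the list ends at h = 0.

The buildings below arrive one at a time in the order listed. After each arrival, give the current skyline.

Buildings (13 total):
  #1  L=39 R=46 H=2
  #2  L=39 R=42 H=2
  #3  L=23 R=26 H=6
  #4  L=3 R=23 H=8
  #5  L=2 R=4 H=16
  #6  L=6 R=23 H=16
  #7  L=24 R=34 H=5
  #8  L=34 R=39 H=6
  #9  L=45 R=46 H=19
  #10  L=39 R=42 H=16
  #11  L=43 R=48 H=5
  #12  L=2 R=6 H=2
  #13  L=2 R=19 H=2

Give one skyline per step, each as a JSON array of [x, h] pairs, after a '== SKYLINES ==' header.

== SKYLINES ==
[[39,2],[46,0]]
[[39,2],[46,0]]
[[23,6],[26,0],[39,2],[46,0]]
[[3,8],[23,6],[26,0],[39,2],[46,0]]
[[2,16],[4,8],[23,6],[26,0],[39,2],[46,0]]
[[2,16],[4,8],[6,16],[23,6],[26,0],[39,2],[46,0]]
[[2,16],[4,8],[6,16],[23,6],[26,5],[34,0],[39,2],[46,0]]
[[2,16],[4,8],[6,16],[23,6],[26,5],[34,6],[39,2],[46,0]]
[[2,16],[4,8],[6,16],[23,6],[26,5],[34,6],[39,2],[45,19],[46,0]]
[[2,16],[4,8],[6,16],[23,6],[26,5],[34,6],[39,16],[42,2],[45,19],[46,0]]
[[2,16],[4,8],[6,16],[23,6],[26,5],[34,6],[39,16],[42,2],[43,5],[45,19],[46,5],[48,0]]
[[2,16],[4,8],[6,16],[23,6],[26,5],[34,6],[39,16],[42,2],[43,5],[45,19],[46,5],[48,0]]
[[2,16],[4,8],[6,16],[23,6],[26,5],[34,6],[39,16],[42,2],[43,5],[45,19],[46,5],[48,0]]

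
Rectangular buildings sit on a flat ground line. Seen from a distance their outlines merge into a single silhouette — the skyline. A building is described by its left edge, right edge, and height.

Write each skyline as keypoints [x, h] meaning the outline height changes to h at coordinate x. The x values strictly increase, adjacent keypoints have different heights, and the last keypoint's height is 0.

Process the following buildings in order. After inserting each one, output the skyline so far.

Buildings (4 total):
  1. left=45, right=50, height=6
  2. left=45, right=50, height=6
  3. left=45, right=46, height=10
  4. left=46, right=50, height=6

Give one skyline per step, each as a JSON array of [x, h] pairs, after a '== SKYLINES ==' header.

== SKYLINES ==
[[45,6],[50,0]]
[[45,6],[50,0]]
[[45,10],[46,6],[50,0]]
[[45,10],[46,6],[50,0]]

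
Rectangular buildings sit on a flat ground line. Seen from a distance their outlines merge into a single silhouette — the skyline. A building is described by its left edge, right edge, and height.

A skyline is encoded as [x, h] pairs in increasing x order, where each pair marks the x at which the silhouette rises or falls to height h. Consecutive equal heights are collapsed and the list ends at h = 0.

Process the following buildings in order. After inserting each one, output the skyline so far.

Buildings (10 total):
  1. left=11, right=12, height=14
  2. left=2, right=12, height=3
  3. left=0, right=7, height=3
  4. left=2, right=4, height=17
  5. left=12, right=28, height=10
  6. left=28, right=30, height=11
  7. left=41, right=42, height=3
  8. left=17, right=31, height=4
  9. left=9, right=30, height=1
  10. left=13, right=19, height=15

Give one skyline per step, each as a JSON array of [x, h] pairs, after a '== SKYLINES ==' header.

== SKYLINES ==
[[11,14],[12,0]]
[[2,3],[11,14],[12,0]]
[[0,3],[11,14],[12,0]]
[[0,3],[2,17],[4,3],[11,14],[12,0]]
[[0,3],[2,17],[4,3],[11,14],[12,10],[28,0]]
[[0,3],[2,17],[4,3],[11,14],[12,10],[28,11],[30,0]]
[[0,3],[2,17],[4,3],[11,14],[12,10],[28,11],[30,0],[41,3],[42,0]]
[[0,3],[2,17],[4,3],[11,14],[12,10],[28,11],[30,4],[31,0],[41,3],[42,0]]
[[0,3],[2,17],[4,3],[11,14],[12,10],[28,11],[30,4],[31,0],[41,3],[42,0]]
[[0,3],[2,17],[4,3],[11,14],[12,10],[13,15],[19,10],[28,11],[30,4],[31,0],[41,3],[42,0]]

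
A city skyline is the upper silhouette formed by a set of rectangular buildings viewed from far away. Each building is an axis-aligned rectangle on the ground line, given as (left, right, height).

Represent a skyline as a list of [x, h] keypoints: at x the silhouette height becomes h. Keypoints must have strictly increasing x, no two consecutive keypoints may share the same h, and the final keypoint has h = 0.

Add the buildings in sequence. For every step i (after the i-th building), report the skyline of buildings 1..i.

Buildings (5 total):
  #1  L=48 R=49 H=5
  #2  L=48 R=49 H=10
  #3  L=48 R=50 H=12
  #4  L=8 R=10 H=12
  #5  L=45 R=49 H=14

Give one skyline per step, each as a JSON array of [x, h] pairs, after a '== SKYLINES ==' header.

== SKYLINES ==
[[48,5],[49,0]]
[[48,10],[49,0]]
[[48,12],[50,0]]
[[8,12],[10,0],[48,12],[50,0]]
[[8,12],[10,0],[45,14],[49,12],[50,0]]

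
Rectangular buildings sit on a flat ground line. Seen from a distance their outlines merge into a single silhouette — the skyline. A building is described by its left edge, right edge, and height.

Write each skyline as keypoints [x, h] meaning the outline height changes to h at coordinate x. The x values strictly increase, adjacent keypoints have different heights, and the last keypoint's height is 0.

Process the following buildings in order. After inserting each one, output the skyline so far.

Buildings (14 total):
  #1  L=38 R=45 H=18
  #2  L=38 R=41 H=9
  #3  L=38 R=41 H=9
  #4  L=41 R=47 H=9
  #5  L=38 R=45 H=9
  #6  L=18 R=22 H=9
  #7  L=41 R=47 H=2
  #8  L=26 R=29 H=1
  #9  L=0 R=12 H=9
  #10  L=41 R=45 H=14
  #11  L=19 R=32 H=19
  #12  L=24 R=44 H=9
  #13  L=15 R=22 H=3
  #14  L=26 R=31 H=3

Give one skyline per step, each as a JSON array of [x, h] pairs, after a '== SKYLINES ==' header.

== SKYLINES ==
[[38,18],[45,0]]
[[38,18],[45,0]]
[[38,18],[45,0]]
[[38,18],[45,9],[47,0]]
[[38,18],[45,9],[47,0]]
[[18,9],[22,0],[38,18],[45,9],[47,0]]
[[18,9],[22,0],[38,18],[45,9],[47,0]]
[[18,9],[22,0],[26,1],[29,0],[38,18],[45,9],[47,0]]
[[0,9],[12,0],[18,9],[22,0],[26,1],[29,0],[38,18],[45,9],[47,0]]
[[0,9],[12,0],[18,9],[22,0],[26,1],[29,0],[38,18],[45,9],[47,0]]
[[0,9],[12,0],[18,9],[19,19],[32,0],[38,18],[45,9],[47,0]]
[[0,9],[12,0],[18,9],[19,19],[32,9],[38,18],[45,9],[47,0]]
[[0,9],[12,0],[15,3],[18,9],[19,19],[32,9],[38,18],[45,9],[47,0]]
[[0,9],[12,0],[15,3],[18,9],[19,19],[32,9],[38,18],[45,9],[47,0]]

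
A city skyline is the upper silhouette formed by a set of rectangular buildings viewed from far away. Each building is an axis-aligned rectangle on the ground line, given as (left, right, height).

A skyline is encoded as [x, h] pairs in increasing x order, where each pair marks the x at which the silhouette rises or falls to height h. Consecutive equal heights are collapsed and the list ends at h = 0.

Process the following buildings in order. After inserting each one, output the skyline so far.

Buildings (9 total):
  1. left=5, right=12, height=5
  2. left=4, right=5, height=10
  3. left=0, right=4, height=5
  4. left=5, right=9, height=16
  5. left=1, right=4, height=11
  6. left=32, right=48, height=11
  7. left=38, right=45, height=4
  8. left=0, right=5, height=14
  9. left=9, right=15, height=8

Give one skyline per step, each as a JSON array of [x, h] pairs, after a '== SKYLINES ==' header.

== SKYLINES ==
[[5,5],[12,0]]
[[4,10],[5,5],[12,0]]
[[0,5],[4,10],[5,5],[12,0]]
[[0,5],[4,10],[5,16],[9,5],[12,0]]
[[0,5],[1,11],[4,10],[5,16],[9,5],[12,0]]
[[0,5],[1,11],[4,10],[5,16],[9,5],[12,0],[32,11],[48,0]]
[[0,5],[1,11],[4,10],[5,16],[9,5],[12,0],[32,11],[48,0]]
[[0,14],[5,16],[9,5],[12,0],[32,11],[48,0]]
[[0,14],[5,16],[9,8],[15,0],[32,11],[48,0]]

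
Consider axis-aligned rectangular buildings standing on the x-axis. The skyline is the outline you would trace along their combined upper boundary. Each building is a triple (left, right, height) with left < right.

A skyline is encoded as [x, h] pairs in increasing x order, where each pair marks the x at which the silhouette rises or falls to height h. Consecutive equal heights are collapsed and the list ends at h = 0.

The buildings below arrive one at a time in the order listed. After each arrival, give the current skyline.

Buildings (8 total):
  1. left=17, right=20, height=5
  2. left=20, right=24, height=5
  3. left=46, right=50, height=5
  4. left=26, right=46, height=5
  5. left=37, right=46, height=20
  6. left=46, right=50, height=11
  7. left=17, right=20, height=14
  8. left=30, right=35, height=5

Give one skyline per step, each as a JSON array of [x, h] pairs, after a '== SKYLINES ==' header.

== SKYLINES ==
[[17,5],[20,0]]
[[17,5],[24,0]]
[[17,5],[24,0],[46,5],[50,0]]
[[17,5],[24,0],[26,5],[50,0]]
[[17,5],[24,0],[26,5],[37,20],[46,5],[50,0]]
[[17,5],[24,0],[26,5],[37,20],[46,11],[50,0]]
[[17,14],[20,5],[24,0],[26,5],[37,20],[46,11],[50,0]]
[[17,14],[20,5],[24,0],[26,5],[37,20],[46,11],[50,0]]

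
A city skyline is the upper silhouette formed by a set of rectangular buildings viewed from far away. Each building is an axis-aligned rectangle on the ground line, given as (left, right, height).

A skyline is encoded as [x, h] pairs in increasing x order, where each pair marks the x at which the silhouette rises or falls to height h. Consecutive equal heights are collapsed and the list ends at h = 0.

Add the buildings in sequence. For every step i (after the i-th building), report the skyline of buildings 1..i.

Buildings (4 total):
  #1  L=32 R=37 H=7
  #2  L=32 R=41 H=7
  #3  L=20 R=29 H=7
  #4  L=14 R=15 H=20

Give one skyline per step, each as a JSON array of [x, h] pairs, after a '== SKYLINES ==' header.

== SKYLINES ==
[[32,7],[37,0]]
[[32,7],[41,0]]
[[20,7],[29,0],[32,7],[41,0]]
[[14,20],[15,0],[20,7],[29,0],[32,7],[41,0]]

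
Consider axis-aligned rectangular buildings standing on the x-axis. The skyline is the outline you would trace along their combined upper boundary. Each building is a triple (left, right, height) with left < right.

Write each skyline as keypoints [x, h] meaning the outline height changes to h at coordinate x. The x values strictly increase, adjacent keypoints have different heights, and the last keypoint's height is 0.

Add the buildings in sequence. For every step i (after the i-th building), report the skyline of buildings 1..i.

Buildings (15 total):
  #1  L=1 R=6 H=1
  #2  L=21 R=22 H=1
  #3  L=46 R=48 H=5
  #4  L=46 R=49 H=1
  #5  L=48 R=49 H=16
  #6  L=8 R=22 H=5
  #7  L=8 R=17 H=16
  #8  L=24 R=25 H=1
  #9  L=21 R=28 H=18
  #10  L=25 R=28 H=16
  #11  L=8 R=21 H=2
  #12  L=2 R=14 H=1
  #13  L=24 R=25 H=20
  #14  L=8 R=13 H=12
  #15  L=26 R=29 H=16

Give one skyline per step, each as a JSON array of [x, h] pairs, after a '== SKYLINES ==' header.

== SKYLINES ==
[[1,1],[6,0]]
[[1,1],[6,0],[21,1],[22,0]]
[[1,1],[6,0],[21,1],[22,0],[46,5],[48,0]]
[[1,1],[6,0],[21,1],[22,0],[46,5],[48,1],[49,0]]
[[1,1],[6,0],[21,1],[22,0],[46,5],[48,16],[49,0]]
[[1,1],[6,0],[8,5],[22,0],[46,5],[48,16],[49,0]]
[[1,1],[6,0],[8,16],[17,5],[22,0],[46,5],[48,16],[49,0]]
[[1,1],[6,0],[8,16],[17,5],[22,0],[24,1],[25,0],[46,5],[48,16],[49,0]]
[[1,1],[6,0],[8,16],[17,5],[21,18],[28,0],[46,5],[48,16],[49,0]]
[[1,1],[6,0],[8,16],[17,5],[21,18],[28,0],[46,5],[48,16],[49,0]]
[[1,1],[6,0],[8,16],[17,5],[21,18],[28,0],[46,5],[48,16],[49,0]]
[[1,1],[8,16],[17,5],[21,18],[28,0],[46,5],[48,16],[49,0]]
[[1,1],[8,16],[17,5],[21,18],[24,20],[25,18],[28,0],[46,5],[48,16],[49,0]]
[[1,1],[8,16],[17,5],[21,18],[24,20],[25,18],[28,0],[46,5],[48,16],[49,0]]
[[1,1],[8,16],[17,5],[21,18],[24,20],[25,18],[28,16],[29,0],[46,5],[48,16],[49,0]]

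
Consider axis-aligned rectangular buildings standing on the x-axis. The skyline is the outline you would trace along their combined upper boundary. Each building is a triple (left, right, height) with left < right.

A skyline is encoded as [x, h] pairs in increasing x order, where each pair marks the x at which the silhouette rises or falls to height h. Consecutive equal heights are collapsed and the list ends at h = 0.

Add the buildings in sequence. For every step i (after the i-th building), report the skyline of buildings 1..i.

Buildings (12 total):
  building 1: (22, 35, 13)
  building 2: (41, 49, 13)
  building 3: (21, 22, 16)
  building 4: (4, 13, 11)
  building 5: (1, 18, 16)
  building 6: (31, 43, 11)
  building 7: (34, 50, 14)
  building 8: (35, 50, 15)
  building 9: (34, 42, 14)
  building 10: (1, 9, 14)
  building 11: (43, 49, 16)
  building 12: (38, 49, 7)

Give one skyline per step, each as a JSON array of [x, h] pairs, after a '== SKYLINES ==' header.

== SKYLINES ==
[[22,13],[35,0]]
[[22,13],[35,0],[41,13],[49,0]]
[[21,16],[22,13],[35,0],[41,13],[49,0]]
[[4,11],[13,0],[21,16],[22,13],[35,0],[41,13],[49,0]]
[[1,16],[18,0],[21,16],[22,13],[35,0],[41,13],[49,0]]
[[1,16],[18,0],[21,16],[22,13],[35,11],[41,13],[49,0]]
[[1,16],[18,0],[21,16],[22,13],[34,14],[50,0]]
[[1,16],[18,0],[21,16],[22,13],[34,14],[35,15],[50,0]]
[[1,16],[18,0],[21,16],[22,13],[34,14],[35,15],[50,0]]
[[1,16],[18,0],[21,16],[22,13],[34,14],[35,15],[50,0]]
[[1,16],[18,0],[21,16],[22,13],[34,14],[35,15],[43,16],[49,15],[50,0]]
[[1,16],[18,0],[21,16],[22,13],[34,14],[35,15],[43,16],[49,15],[50,0]]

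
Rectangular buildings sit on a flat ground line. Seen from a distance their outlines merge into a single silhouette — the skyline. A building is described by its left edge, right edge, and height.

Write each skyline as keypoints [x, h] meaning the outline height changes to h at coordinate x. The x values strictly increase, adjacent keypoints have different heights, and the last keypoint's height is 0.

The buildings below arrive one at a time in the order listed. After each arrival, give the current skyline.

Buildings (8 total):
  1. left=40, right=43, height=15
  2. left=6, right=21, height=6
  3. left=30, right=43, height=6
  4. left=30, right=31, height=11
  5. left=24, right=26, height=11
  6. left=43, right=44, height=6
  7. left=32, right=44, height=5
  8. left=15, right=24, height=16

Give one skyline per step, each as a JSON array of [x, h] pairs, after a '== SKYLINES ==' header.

== SKYLINES ==
[[40,15],[43,0]]
[[6,6],[21,0],[40,15],[43,0]]
[[6,6],[21,0],[30,6],[40,15],[43,0]]
[[6,6],[21,0],[30,11],[31,6],[40,15],[43,0]]
[[6,6],[21,0],[24,11],[26,0],[30,11],[31,6],[40,15],[43,0]]
[[6,6],[21,0],[24,11],[26,0],[30,11],[31,6],[40,15],[43,6],[44,0]]
[[6,6],[21,0],[24,11],[26,0],[30,11],[31,6],[40,15],[43,6],[44,0]]
[[6,6],[15,16],[24,11],[26,0],[30,11],[31,6],[40,15],[43,6],[44,0]]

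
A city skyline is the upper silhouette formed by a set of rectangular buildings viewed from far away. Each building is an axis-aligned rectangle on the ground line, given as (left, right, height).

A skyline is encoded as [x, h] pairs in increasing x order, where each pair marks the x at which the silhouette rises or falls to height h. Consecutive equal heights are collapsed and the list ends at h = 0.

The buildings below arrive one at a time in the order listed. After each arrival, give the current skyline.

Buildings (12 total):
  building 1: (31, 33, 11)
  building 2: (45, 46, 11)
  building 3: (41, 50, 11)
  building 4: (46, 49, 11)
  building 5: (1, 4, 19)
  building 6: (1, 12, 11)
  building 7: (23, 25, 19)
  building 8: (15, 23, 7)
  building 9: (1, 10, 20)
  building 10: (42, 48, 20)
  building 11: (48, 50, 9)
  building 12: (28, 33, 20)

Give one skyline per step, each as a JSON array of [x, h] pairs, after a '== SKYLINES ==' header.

== SKYLINES ==
[[31,11],[33,0]]
[[31,11],[33,0],[45,11],[46,0]]
[[31,11],[33,0],[41,11],[50,0]]
[[31,11],[33,0],[41,11],[50,0]]
[[1,19],[4,0],[31,11],[33,0],[41,11],[50,0]]
[[1,19],[4,11],[12,0],[31,11],[33,0],[41,11],[50,0]]
[[1,19],[4,11],[12,0],[23,19],[25,0],[31,11],[33,0],[41,11],[50,0]]
[[1,19],[4,11],[12,0],[15,7],[23,19],[25,0],[31,11],[33,0],[41,11],[50,0]]
[[1,20],[10,11],[12,0],[15,7],[23,19],[25,0],[31,11],[33,0],[41,11],[50,0]]
[[1,20],[10,11],[12,0],[15,7],[23,19],[25,0],[31,11],[33,0],[41,11],[42,20],[48,11],[50,0]]
[[1,20],[10,11],[12,0],[15,7],[23,19],[25,0],[31,11],[33,0],[41,11],[42,20],[48,11],[50,0]]
[[1,20],[10,11],[12,0],[15,7],[23,19],[25,0],[28,20],[33,0],[41,11],[42,20],[48,11],[50,0]]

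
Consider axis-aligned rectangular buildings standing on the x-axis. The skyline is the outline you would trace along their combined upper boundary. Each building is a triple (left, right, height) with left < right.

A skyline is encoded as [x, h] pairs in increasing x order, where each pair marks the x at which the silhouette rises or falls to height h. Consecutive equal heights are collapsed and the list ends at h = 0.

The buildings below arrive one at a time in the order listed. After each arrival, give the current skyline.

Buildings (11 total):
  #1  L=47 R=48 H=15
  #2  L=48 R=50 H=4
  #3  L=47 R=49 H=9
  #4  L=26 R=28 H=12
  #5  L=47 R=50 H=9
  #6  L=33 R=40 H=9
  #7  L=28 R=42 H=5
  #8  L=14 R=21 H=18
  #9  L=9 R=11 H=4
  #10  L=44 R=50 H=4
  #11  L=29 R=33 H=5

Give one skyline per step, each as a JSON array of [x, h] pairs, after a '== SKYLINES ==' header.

== SKYLINES ==
[[47,15],[48,0]]
[[47,15],[48,4],[50,0]]
[[47,15],[48,9],[49,4],[50,0]]
[[26,12],[28,0],[47,15],[48,9],[49,4],[50,0]]
[[26,12],[28,0],[47,15],[48,9],[50,0]]
[[26,12],[28,0],[33,9],[40,0],[47,15],[48,9],[50,0]]
[[26,12],[28,5],[33,9],[40,5],[42,0],[47,15],[48,9],[50,0]]
[[14,18],[21,0],[26,12],[28,5],[33,9],[40,5],[42,0],[47,15],[48,9],[50,0]]
[[9,4],[11,0],[14,18],[21,0],[26,12],[28,5],[33,9],[40,5],[42,0],[47,15],[48,9],[50,0]]
[[9,4],[11,0],[14,18],[21,0],[26,12],[28,5],[33,9],[40,5],[42,0],[44,4],[47,15],[48,9],[50,0]]
[[9,4],[11,0],[14,18],[21,0],[26,12],[28,5],[33,9],[40,5],[42,0],[44,4],[47,15],[48,9],[50,0]]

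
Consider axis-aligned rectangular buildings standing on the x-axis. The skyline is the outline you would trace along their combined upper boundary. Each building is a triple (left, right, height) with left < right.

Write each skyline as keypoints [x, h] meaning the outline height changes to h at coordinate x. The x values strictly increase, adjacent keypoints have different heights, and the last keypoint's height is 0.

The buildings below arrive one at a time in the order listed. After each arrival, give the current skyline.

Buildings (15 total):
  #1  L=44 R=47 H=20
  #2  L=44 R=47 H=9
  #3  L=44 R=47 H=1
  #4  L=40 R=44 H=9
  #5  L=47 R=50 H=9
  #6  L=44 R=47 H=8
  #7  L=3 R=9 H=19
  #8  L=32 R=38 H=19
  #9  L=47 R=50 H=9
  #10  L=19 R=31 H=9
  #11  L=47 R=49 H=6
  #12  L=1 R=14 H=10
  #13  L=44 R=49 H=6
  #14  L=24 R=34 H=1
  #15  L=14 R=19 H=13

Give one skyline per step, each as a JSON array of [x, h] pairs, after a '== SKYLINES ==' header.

== SKYLINES ==
[[44,20],[47,0]]
[[44,20],[47,0]]
[[44,20],[47,0]]
[[40,9],[44,20],[47,0]]
[[40,9],[44,20],[47,9],[50,0]]
[[40,9],[44,20],[47,9],[50,0]]
[[3,19],[9,0],[40,9],[44,20],[47,9],[50,0]]
[[3,19],[9,0],[32,19],[38,0],[40,9],[44,20],[47,9],[50,0]]
[[3,19],[9,0],[32,19],[38,0],[40,9],[44,20],[47,9],[50,0]]
[[3,19],[9,0],[19,9],[31,0],[32,19],[38,0],[40,9],[44,20],[47,9],[50,0]]
[[3,19],[9,0],[19,9],[31,0],[32,19],[38,0],[40,9],[44,20],[47,9],[50,0]]
[[1,10],[3,19],[9,10],[14,0],[19,9],[31,0],[32,19],[38,0],[40,9],[44,20],[47,9],[50,0]]
[[1,10],[3,19],[9,10],[14,0],[19,9],[31,0],[32,19],[38,0],[40,9],[44,20],[47,9],[50,0]]
[[1,10],[3,19],[9,10],[14,0],[19,9],[31,1],[32,19],[38,0],[40,9],[44,20],[47,9],[50,0]]
[[1,10],[3,19],[9,10],[14,13],[19,9],[31,1],[32,19],[38,0],[40,9],[44,20],[47,9],[50,0]]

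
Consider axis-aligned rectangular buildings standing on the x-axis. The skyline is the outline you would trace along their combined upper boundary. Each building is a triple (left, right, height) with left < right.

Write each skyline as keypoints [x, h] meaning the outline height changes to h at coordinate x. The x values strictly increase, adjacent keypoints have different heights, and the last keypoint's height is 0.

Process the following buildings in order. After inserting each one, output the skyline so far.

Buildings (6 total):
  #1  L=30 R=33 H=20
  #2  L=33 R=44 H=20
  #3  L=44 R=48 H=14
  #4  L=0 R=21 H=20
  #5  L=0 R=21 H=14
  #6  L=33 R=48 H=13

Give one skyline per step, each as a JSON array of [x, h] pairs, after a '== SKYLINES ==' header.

== SKYLINES ==
[[30,20],[33,0]]
[[30,20],[44,0]]
[[30,20],[44,14],[48,0]]
[[0,20],[21,0],[30,20],[44,14],[48,0]]
[[0,20],[21,0],[30,20],[44,14],[48,0]]
[[0,20],[21,0],[30,20],[44,14],[48,0]]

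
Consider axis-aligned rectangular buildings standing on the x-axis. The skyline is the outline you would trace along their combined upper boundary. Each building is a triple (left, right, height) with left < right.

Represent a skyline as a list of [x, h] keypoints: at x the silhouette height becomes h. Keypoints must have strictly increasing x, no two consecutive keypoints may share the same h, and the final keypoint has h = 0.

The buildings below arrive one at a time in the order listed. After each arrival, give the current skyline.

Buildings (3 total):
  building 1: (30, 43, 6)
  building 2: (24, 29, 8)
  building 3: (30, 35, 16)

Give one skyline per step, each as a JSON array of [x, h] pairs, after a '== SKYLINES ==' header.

== SKYLINES ==
[[30,6],[43,0]]
[[24,8],[29,0],[30,6],[43,0]]
[[24,8],[29,0],[30,16],[35,6],[43,0]]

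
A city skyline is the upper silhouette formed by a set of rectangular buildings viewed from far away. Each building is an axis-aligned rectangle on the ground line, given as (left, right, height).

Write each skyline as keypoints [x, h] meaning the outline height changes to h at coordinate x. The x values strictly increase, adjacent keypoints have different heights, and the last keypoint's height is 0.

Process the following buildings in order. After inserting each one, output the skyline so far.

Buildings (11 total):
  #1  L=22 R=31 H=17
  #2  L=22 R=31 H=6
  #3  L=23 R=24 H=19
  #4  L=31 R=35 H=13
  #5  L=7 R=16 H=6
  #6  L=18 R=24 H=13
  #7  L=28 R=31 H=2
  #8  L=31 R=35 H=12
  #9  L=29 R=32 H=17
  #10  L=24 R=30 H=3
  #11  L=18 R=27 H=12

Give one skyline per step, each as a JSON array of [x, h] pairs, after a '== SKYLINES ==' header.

== SKYLINES ==
[[22,17],[31,0]]
[[22,17],[31,0]]
[[22,17],[23,19],[24,17],[31,0]]
[[22,17],[23,19],[24,17],[31,13],[35,0]]
[[7,6],[16,0],[22,17],[23,19],[24,17],[31,13],[35,0]]
[[7,6],[16,0],[18,13],[22,17],[23,19],[24,17],[31,13],[35,0]]
[[7,6],[16,0],[18,13],[22,17],[23,19],[24,17],[31,13],[35,0]]
[[7,6],[16,0],[18,13],[22,17],[23,19],[24,17],[31,13],[35,0]]
[[7,6],[16,0],[18,13],[22,17],[23,19],[24,17],[32,13],[35,0]]
[[7,6],[16,0],[18,13],[22,17],[23,19],[24,17],[32,13],[35,0]]
[[7,6],[16,0],[18,13],[22,17],[23,19],[24,17],[32,13],[35,0]]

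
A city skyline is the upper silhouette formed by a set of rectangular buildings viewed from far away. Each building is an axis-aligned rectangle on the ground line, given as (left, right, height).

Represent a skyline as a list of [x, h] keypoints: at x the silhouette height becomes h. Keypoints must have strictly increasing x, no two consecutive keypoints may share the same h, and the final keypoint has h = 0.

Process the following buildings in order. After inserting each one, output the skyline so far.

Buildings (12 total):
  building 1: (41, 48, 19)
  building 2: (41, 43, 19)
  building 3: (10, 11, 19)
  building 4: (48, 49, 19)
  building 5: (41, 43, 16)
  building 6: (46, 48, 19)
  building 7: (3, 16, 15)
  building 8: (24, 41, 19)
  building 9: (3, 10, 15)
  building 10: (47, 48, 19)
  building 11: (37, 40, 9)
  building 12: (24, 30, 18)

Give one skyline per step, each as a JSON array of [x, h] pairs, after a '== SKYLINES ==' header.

== SKYLINES ==
[[41,19],[48,0]]
[[41,19],[48,0]]
[[10,19],[11,0],[41,19],[48,0]]
[[10,19],[11,0],[41,19],[49,0]]
[[10,19],[11,0],[41,19],[49,0]]
[[10,19],[11,0],[41,19],[49,0]]
[[3,15],[10,19],[11,15],[16,0],[41,19],[49,0]]
[[3,15],[10,19],[11,15],[16,0],[24,19],[49,0]]
[[3,15],[10,19],[11,15],[16,0],[24,19],[49,0]]
[[3,15],[10,19],[11,15],[16,0],[24,19],[49,0]]
[[3,15],[10,19],[11,15],[16,0],[24,19],[49,0]]
[[3,15],[10,19],[11,15],[16,0],[24,19],[49,0]]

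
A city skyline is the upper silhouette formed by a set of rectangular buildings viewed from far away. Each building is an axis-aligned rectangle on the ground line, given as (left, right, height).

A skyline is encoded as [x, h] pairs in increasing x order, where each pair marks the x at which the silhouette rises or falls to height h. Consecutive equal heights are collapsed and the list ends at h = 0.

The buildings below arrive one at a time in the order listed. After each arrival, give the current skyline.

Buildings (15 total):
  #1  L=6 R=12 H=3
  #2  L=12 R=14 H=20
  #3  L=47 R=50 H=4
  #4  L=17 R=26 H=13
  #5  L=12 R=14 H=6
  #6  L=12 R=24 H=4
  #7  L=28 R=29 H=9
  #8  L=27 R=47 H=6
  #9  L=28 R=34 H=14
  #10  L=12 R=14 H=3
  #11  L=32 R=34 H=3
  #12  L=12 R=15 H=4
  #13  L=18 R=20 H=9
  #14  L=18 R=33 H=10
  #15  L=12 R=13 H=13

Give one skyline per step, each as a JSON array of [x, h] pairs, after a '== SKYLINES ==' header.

== SKYLINES ==
[[6,3],[12,0]]
[[6,3],[12,20],[14,0]]
[[6,3],[12,20],[14,0],[47,4],[50,0]]
[[6,3],[12,20],[14,0],[17,13],[26,0],[47,4],[50,0]]
[[6,3],[12,20],[14,0],[17,13],[26,0],[47,4],[50,0]]
[[6,3],[12,20],[14,4],[17,13],[26,0],[47,4],[50,0]]
[[6,3],[12,20],[14,4],[17,13],[26,0],[28,9],[29,0],[47,4],[50,0]]
[[6,3],[12,20],[14,4],[17,13],[26,0],[27,6],[28,9],[29,6],[47,4],[50,0]]
[[6,3],[12,20],[14,4],[17,13],[26,0],[27,6],[28,14],[34,6],[47,4],[50,0]]
[[6,3],[12,20],[14,4],[17,13],[26,0],[27,6],[28,14],[34,6],[47,4],[50,0]]
[[6,3],[12,20],[14,4],[17,13],[26,0],[27,6],[28,14],[34,6],[47,4],[50,0]]
[[6,3],[12,20],[14,4],[17,13],[26,0],[27,6],[28,14],[34,6],[47,4],[50,0]]
[[6,3],[12,20],[14,4],[17,13],[26,0],[27,6],[28,14],[34,6],[47,4],[50,0]]
[[6,3],[12,20],[14,4],[17,13],[26,10],[28,14],[34,6],[47,4],[50,0]]
[[6,3],[12,20],[14,4],[17,13],[26,10],[28,14],[34,6],[47,4],[50,0]]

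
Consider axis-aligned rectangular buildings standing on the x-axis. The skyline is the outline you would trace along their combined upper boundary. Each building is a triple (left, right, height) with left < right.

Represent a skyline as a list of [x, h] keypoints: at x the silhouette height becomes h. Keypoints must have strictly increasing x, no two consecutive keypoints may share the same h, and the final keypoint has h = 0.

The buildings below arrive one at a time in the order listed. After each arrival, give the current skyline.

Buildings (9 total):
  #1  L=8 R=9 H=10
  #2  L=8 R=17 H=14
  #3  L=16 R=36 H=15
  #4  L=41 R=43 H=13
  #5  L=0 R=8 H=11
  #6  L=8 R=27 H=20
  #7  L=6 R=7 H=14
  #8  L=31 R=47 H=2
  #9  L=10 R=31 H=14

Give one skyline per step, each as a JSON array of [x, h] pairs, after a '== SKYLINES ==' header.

== SKYLINES ==
[[8,10],[9,0]]
[[8,14],[17,0]]
[[8,14],[16,15],[36,0]]
[[8,14],[16,15],[36,0],[41,13],[43,0]]
[[0,11],[8,14],[16,15],[36,0],[41,13],[43,0]]
[[0,11],[8,20],[27,15],[36,0],[41,13],[43,0]]
[[0,11],[6,14],[7,11],[8,20],[27,15],[36,0],[41,13],[43,0]]
[[0,11],[6,14],[7,11],[8,20],[27,15],[36,2],[41,13],[43,2],[47,0]]
[[0,11],[6,14],[7,11],[8,20],[27,15],[36,2],[41,13],[43,2],[47,0]]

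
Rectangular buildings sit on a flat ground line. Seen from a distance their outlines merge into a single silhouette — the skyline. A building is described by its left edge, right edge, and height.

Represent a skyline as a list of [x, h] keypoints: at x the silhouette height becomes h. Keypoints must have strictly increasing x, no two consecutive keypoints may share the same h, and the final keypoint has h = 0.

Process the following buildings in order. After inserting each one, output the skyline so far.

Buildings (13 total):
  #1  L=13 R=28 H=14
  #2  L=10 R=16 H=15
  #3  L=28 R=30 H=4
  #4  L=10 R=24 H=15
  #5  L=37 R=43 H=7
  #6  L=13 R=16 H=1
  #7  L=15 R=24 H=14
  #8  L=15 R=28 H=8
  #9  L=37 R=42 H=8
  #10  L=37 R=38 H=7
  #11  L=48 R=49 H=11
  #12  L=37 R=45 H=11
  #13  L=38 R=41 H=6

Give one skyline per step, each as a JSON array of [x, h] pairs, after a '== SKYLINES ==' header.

== SKYLINES ==
[[13,14],[28,0]]
[[10,15],[16,14],[28,0]]
[[10,15],[16,14],[28,4],[30,0]]
[[10,15],[24,14],[28,4],[30,0]]
[[10,15],[24,14],[28,4],[30,0],[37,7],[43,0]]
[[10,15],[24,14],[28,4],[30,0],[37,7],[43,0]]
[[10,15],[24,14],[28,4],[30,0],[37,7],[43,0]]
[[10,15],[24,14],[28,4],[30,0],[37,7],[43,0]]
[[10,15],[24,14],[28,4],[30,0],[37,8],[42,7],[43,0]]
[[10,15],[24,14],[28,4],[30,0],[37,8],[42,7],[43,0]]
[[10,15],[24,14],[28,4],[30,0],[37,8],[42,7],[43,0],[48,11],[49,0]]
[[10,15],[24,14],[28,4],[30,0],[37,11],[45,0],[48,11],[49,0]]
[[10,15],[24,14],[28,4],[30,0],[37,11],[45,0],[48,11],[49,0]]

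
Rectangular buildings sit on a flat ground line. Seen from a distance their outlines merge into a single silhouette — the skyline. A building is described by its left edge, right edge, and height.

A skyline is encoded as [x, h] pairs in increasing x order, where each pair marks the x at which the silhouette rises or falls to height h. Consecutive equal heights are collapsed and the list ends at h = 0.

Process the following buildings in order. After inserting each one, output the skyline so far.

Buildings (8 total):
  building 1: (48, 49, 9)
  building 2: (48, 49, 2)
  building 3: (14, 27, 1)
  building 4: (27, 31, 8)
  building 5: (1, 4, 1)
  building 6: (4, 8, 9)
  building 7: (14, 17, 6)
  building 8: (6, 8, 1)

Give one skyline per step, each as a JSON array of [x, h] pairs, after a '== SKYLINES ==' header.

== SKYLINES ==
[[48,9],[49,0]]
[[48,9],[49,0]]
[[14,1],[27,0],[48,9],[49,0]]
[[14,1],[27,8],[31,0],[48,9],[49,0]]
[[1,1],[4,0],[14,1],[27,8],[31,0],[48,9],[49,0]]
[[1,1],[4,9],[8,0],[14,1],[27,8],[31,0],[48,9],[49,0]]
[[1,1],[4,9],[8,0],[14,6],[17,1],[27,8],[31,0],[48,9],[49,0]]
[[1,1],[4,9],[8,0],[14,6],[17,1],[27,8],[31,0],[48,9],[49,0]]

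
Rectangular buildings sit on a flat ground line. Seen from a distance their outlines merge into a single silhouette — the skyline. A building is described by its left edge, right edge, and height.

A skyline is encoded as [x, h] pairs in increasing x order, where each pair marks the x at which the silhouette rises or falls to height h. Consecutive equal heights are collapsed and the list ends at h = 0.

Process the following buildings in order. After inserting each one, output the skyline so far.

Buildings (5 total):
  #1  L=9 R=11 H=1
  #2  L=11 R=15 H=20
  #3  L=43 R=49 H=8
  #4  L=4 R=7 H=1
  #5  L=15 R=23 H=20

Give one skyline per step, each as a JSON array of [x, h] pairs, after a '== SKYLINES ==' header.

== SKYLINES ==
[[9,1],[11,0]]
[[9,1],[11,20],[15,0]]
[[9,1],[11,20],[15,0],[43,8],[49,0]]
[[4,1],[7,0],[9,1],[11,20],[15,0],[43,8],[49,0]]
[[4,1],[7,0],[9,1],[11,20],[23,0],[43,8],[49,0]]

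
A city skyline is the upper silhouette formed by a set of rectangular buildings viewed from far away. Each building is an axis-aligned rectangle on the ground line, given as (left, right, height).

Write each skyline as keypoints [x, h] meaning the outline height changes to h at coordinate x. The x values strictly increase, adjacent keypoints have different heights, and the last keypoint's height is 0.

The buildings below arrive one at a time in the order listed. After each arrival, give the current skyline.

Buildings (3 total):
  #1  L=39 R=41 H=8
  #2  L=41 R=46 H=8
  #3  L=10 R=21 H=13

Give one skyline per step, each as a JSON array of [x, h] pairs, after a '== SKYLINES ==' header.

== SKYLINES ==
[[39,8],[41,0]]
[[39,8],[46,0]]
[[10,13],[21,0],[39,8],[46,0]]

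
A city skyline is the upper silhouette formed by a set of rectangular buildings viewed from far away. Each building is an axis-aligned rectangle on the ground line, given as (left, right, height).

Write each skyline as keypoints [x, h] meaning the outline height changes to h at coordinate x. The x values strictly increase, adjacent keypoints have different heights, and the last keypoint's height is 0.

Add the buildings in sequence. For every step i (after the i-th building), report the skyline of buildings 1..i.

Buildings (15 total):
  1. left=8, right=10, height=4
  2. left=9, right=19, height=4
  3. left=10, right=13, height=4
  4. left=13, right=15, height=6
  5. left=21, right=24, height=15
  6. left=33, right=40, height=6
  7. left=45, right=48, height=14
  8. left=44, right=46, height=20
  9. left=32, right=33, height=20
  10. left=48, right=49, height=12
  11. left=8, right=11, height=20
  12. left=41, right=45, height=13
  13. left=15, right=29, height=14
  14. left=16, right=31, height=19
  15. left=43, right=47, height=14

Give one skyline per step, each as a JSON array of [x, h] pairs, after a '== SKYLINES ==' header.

== SKYLINES ==
[[8,4],[10,0]]
[[8,4],[19,0]]
[[8,4],[19,0]]
[[8,4],[13,6],[15,4],[19,0]]
[[8,4],[13,6],[15,4],[19,0],[21,15],[24,0]]
[[8,4],[13,6],[15,4],[19,0],[21,15],[24,0],[33,6],[40,0]]
[[8,4],[13,6],[15,4],[19,0],[21,15],[24,0],[33,6],[40,0],[45,14],[48,0]]
[[8,4],[13,6],[15,4],[19,0],[21,15],[24,0],[33,6],[40,0],[44,20],[46,14],[48,0]]
[[8,4],[13,6],[15,4],[19,0],[21,15],[24,0],[32,20],[33,6],[40,0],[44,20],[46,14],[48,0]]
[[8,4],[13,6],[15,4],[19,0],[21,15],[24,0],[32,20],[33,6],[40,0],[44,20],[46,14],[48,12],[49,0]]
[[8,20],[11,4],[13,6],[15,4],[19,0],[21,15],[24,0],[32,20],[33,6],[40,0],[44,20],[46,14],[48,12],[49,0]]
[[8,20],[11,4],[13,6],[15,4],[19,0],[21,15],[24,0],[32,20],[33,6],[40,0],[41,13],[44,20],[46,14],[48,12],[49,0]]
[[8,20],[11,4],[13,6],[15,14],[21,15],[24,14],[29,0],[32,20],[33,6],[40,0],[41,13],[44,20],[46,14],[48,12],[49,0]]
[[8,20],[11,4],[13,6],[15,14],[16,19],[31,0],[32,20],[33,6],[40,0],[41,13],[44,20],[46,14],[48,12],[49,0]]
[[8,20],[11,4],[13,6],[15,14],[16,19],[31,0],[32,20],[33,6],[40,0],[41,13],[43,14],[44,20],[46,14],[48,12],[49,0]]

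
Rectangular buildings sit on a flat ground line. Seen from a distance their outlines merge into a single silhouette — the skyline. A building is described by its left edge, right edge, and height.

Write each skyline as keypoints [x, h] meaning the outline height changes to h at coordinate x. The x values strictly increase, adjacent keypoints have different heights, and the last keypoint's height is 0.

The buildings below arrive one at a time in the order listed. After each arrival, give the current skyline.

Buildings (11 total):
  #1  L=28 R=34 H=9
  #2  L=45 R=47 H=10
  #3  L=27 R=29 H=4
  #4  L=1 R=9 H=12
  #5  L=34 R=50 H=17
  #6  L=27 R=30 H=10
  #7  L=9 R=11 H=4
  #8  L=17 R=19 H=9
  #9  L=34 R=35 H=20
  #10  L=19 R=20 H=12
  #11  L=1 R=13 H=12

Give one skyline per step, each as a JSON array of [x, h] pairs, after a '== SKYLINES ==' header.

== SKYLINES ==
[[28,9],[34,0]]
[[28,9],[34,0],[45,10],[47,0]]
[[27,4],[28,9],[34,0],[45,10],[47,0]]
[[1,12],[9,0],[27,4],[28,9],[34,0],[45,10],[47,0]]
[[1,12],[9,0],[27,4],[28,9],[34,17],[50,0]]
[[1,12],[9,0],[27,10],[30,9],[34,17],[50,0]]
[[1,12],[9,4],[11,0],[27,10],[30,9],[34,17],[50,0]]
[[1,12],[9,4],[11,0],[17,9],[19,0],[27,10],[30,9],[34,17],[50,0]]
[[1,12],[9,4],[11,0],[17,9],[19,0],[27,10],[30,9],[34,20],[35,17],[50,0]]
[[1,12],[9,4],[11,0],[17,9],[19,12],[20,0],[27,10],[30,9],[34,20],[35,17],[50,0]]
[[1,12],[13,0],[17,9],[19,12],[20,0],[27,10],[30,9],[34,20],[35,17],[50,0]]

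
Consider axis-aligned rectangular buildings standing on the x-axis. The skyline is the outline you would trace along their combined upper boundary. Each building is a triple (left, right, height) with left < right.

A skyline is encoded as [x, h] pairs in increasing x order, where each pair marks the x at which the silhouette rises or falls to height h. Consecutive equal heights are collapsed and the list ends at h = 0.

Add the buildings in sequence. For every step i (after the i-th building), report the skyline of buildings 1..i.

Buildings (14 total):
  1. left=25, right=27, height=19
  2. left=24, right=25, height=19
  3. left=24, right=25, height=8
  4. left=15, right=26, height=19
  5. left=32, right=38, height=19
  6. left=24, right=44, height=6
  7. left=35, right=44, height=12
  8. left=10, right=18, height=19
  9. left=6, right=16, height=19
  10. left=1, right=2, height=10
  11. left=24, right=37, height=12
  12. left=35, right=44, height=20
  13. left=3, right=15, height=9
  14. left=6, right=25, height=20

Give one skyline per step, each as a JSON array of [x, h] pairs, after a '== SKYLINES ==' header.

== SKYLINES ==
[[25,19],[27,0]]
[[24,19],[27,0]]
[[24,19],[27,0]]
[[15,19],[27,0]]
[[15,19],[27,0],[32,19],[38,0]]
[[15,19],[27,6],[32,19],[38,6],[44,0]]
[[15,19],[27,6],[32,19],[38,12],[44,0]]
[[10,19],[27,6],[32,19],[38,12],[44,0]]
[[6,19],[27,6],[32,19],[38,12],[44,0]]
[[1,10],[2,0],[6,19],[27,6],[32,19],[38,12],[44,0]]
[[1,10],[2,0],[6,19],[27,12],[32,19],[38,12],[44,0]]
[[1,10],[2,0],[6,19],[27,12],[32,19],[35,20],[44,0]]
[[1,10],[2,0],[3,9],[6,19],[27,12],[32,19],[35,20],[44,0]]
[[1,10],[2,0],[3,9],[6,20],[25,19],[27,12],[32,19],[35,20],[44,0]]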